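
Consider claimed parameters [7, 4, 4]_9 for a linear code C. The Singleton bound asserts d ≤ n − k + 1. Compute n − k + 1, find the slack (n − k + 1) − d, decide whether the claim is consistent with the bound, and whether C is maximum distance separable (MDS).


Singleton RHS = n − k + 1 = 4, slack = 0, bound satisfied, MDS.

Singleton bound: d ≤ n − k + 1.
Here n = 7, k = 4, so n − k + 1 = 4.
Given d = 4, check d ≤ 4: YES.
Slack = (n − k + 1) − d = 0.
The code is MDS (slack = 0).
Description: the claimed parameters are [7, 4, 4]_9; such a code would be MDS (meets Singleton bound).


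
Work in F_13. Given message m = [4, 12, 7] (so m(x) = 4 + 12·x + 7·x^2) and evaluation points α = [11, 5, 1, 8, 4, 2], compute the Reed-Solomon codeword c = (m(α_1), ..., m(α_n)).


c = [8, 5, 10, 2, 8, 4]

Message polynomial: m(x) = 4 + 12·x + 7·x^2 (mod 13).
For each evaluation point α_i, compute m(α_i) mod 13:
  α_1 = 11: Horner steps 7 → 11 → 8, so m(11) = 8.
  α_2 = 5: Horner steps 7 → 8 → 5, so m(5) = 5.
  α_3 = 1: Horner steps 7 → 6 → 10, so m(1) = 10.
  α_4 = 8: Horner steps 7 → 3 → 2, so m(8) = 2.
  α_5 = 4: Horner steps 7 → 1 → 8, so m(4) = 8.
  α_6 = 2: Horner steps 7 → 0 → 4, so m(2) = 4.
Codeword c = [8, 5, 10, 2, 8, 4] ∈ F_13^6.


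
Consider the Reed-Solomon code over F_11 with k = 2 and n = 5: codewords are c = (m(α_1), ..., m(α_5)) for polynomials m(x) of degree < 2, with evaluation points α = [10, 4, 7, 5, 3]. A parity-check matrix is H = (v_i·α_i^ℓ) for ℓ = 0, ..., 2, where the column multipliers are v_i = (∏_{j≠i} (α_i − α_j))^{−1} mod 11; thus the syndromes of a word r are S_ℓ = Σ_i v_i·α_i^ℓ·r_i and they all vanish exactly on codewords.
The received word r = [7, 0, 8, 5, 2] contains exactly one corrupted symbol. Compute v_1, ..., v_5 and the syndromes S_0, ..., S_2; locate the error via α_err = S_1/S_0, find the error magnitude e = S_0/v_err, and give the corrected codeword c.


S = (6, 2, 8), error at position 2, error magnitude e = 2, c = [7, 9, 8, 5, 2].

Step 1: column multipliers v_i = (∏_{j≠i}(α_i − α_j))^{−1} mod 11.
  i = 1 (α = 10): (10−4)(10−7)(10−5)(10−3) = 6·3·5·7 = 630 ≡ 3, so v_1 = 3^{−1} = 4 (mod 11).
  i = 2 (α = 4): (4−10)(4−7)(4−5)(4−3) = (−6)·(−3)·(−1)·1 = −18 ≡ 4, so v_2 = 4^{−1} = 3 (mod 11).
  i = 3 (α = 7): (7−10)(7−4)(7−5)(7−3) = (−3)·3·2·4 = −72 ≡ 5, so v_3 = 5^{−1} = 9 (mod 11).
  i = 4 (α = 5): (5−10)(5−4)(5−7)(5−3) = (−5)·1·(−2)·2 = 20 ≡ 9, so v_4 = 9^{−1} = 5 (mod 11).
  i = 5 (α = 3): (3−10)(3−4)(3−7)(3−5) = (−7)·(−1)·(−4)·(−2) = 56 ≡ 1, so v_5 = 1^{−1} = 1 (mod 11).
  v = [4, 3, 9, 5, 1].
Step 2: syndromes of r = [7, 0, 8, 5, 2] (all sums mod 11).
  S_0 = Σ v_i r_i = 4·7 + 3·0 + 9·8 + 5·5 + 1·2 = 127 ≡ 6.
  S_1 = Σ v_i α_i r_i = 4·10·7 + 3·4·0 + 9·7·8 + 5·5·5 + 1·3·2 = 915 ≡ 2.
  α_i^2 mod 11 = [1, 5, 5, 3, 9].
  S_2 = Σ v_i α_i^2 r_i = 4·1·7 + 3·5·0 + 9·5·8 + 5·3·5 + 1·9·2 = 481 ≡ 8.
  S = (6, 2, 8) ≠ 0, so r is not a codeword (an error is present).
Step 3: locate the error. For a single error e at position i, S_ℓ = v_i·e·α_i^ℓ, so α_err = S_1/S_0.
  S_0^{−1} = 6^{−1} = 2 (mod 11), so α_err = 2·2 = 4 ≡ 4 = α_2. Error position i = 2.
  Consistency check: S_2/S_1 = 8·6 = 48 ≡ 4 = α_err ✓ (single-error assumption holds).
Step 4: error magnitude e = S_0/v_2 = S_0·∏_{j≠2}(α_2 − α_j) = 6·4 = 24 ≡ 2 (mod 11).
Step 5: correct position 2: c_2 = r_2 − e = 0 − 2 ≡ 9 (mod 11). Hence c = [7, 9, 8, 5, 2].
  Check: interpolating c through the α_i gives m(x) = 3 + 7·x (degree < 2) with m(α_i) = c_i for every i, so c is indeed a codeword.


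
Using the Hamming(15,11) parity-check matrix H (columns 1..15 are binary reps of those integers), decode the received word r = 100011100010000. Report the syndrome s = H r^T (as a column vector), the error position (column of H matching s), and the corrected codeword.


s = (1, 1, 1, 0)^T, error position = 14, corrected codeword c = 100011100010010

Compute s = H r^T mod 2 one row at a time:
  s_1 = 0 + 0 + 0 + 1 + 0 + 0 + 0 + 0 = 1 ≡ 1 (mod 2).
  s_2 = 0 + 1 + 1 + 1 + 0 + 0 + 0 + 0 = 3 ≡ 1 (mod 2).
  s_3 = 0 + 0 + 1 + 1 + 0 + 1 + 0 + 0 = 3 ≡ 1 (mod 2).
  s_4 = 1 + 0 + 1 + 1 + 0 + 1 + 0 + 0 = 4 ≡ 0 (mod 2).
s = (1, 1, 1, 0)^T — this equals column 14 of H (binary 1110), so error is at position 14.
Correct: flip bit 14 of r = 100011100010000 to get c = 100011100010010.


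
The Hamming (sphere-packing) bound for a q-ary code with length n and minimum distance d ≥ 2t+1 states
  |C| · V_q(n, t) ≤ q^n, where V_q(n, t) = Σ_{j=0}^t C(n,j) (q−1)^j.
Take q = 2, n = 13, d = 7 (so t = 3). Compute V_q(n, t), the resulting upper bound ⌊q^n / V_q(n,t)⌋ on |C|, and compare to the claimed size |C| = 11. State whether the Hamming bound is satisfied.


V_q(n, t) = 378, q^n = 8192, Hamming bound = 21, |C| = 11 ≤ bound (satisfied).

Step 1: Compute V_q(n, t) = Σ_{j=0}^3 C(n, j) (q−1)^j.
  j = 0: C(13,0)·(1)^0 = 1·1 = 1.
  j = 1: C(13,1)·(1)^1 = 13·1 = 13.
  j = 2: C(13,2)·(1)^2 = 78·1 = 78.
  j = 3: C(13,3)·(1)^3 = 286·1 = 286.
  V_q(n, t) = 1 + 13 + 78 + 286 = 378.
Step 2: q^n = 2^13 = 8192.
Step 3: Hamming bound ⌊q^n / V_q(n,t)⌋ = ⌊8192/378⌋ = 21.
Step 4: Compare |C| = 11 to 21: satisfied.
The claimed |C| lies below the Hamming bound.


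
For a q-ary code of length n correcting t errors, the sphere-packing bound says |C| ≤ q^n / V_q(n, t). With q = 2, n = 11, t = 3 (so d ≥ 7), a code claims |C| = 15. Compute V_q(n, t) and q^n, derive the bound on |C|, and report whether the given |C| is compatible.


V_q(n, t) = 232, q^n = 2048, Hamming bound = 8, |C| = 15 > bound (violated).

Step 1: Compute V_q(n, t) = Σ_{j=0}^3 C(n, j) (q−1)^j.
  j = 0: C(11,0)·(1)^0 = 1·1 = 1.
  j = 1: C(11,1)·(1)^1 = 11·1 = 11.
  j = 2: C(11,2)·(1)^2 = 55·1 = 55.
  j = 3: C(11,3)·(1)^3 = 165·1 = 165.
  V_q(n, t) = 1 + 11 + 55 + 165 = 232.
Step 2: q^n = 2^11 = 2048.
Step 3: Hamming bound ⌊q^n / V_q(n,t)⌋ = ⌊2048/232⌋ = 8.
Step 4: Compare |C| = 15 to 8: violated.
The claimed |C| lies above the Hamming bound, so no 2-ary code of length 11 with d ≥ 7 can have 15 codewords.


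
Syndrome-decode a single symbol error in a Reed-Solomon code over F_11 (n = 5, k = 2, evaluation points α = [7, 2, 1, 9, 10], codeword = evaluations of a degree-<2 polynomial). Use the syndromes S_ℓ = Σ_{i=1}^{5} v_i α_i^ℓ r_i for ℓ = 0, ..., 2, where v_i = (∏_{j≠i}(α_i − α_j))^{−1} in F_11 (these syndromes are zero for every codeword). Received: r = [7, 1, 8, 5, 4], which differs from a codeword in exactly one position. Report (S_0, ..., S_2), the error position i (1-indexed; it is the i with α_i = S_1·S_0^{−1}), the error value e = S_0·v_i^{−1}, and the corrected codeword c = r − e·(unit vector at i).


S = (2, 2, 2), error at position 3, error magnitude e = 6, c = [7, 1, 2, 5, 4].

Step 1: column multipliers v_i = (∏_{j≠i}(α_i − α_j))^{−1} mod 11.
  i = 1 (α = 7): (7−2)(7−1)(7−9)(7−10) = 5·6·(−2)·(−3) = 180 ≡ 4, so v_1 = 4^{−1} = 3 (mod 11).
  i = 2 (α = 2): (2−7)(2−1)(2−9)(2−10) = (−5)·1·(−7)·(−8) = −280 ≡ 6, so v_2 = 6^{−1} = 2 (mod 11).
  i = 3 (α = 1): (1−7)(1−2)(1−9)(1−10) = (−6)·(−1)·(−8)·(−9) = 432 ≡ 3, so v_3 = 3^{−1} = 4 (mod 11).
  i = 4 (α = 9): (9−7)(9−2)(9−1)(9−10) = 2·7·8·(−1) = −112 ≡ 9, so v_4 = 9^{−1} = 5 (mod 11).
  i = 5 (α = 10): (10−7)(10−2)(10−1)(10−9) = 3·8·9·1 = 216 ≡ 7, so v_5 = 7^{−1} = 8 (mod 11).
  v = [3, 2, 4, 5, 8].
Step 2: syndromes of r = [7, 1, 8, 5, 4] (all sums mod 11).
  S_0 = Σ v_i r_i = 3·7 + 2·1 + 4·8 + 5·5 + 8·4 = 112 ≡ 2.
  S_1 = Σ v_i α_i r_i = 3·7·7 + 2·2·1 + 4·1·8 + 5·9·5 + 8·10·4 = 728 ≡ 2.
  α_i^2 mod 11 = [5, 4, 1, 4, 1].
  S_2 = Σ v_i α_i^2 r_i = 3·5·7 + 2·4·1 + 4·1·8 + 5·4·5 + 8·1·4 = 277 ≡ 2.
  S = (2, 2, 2) ≠ 0, so r is not a codeword (an error is present).
Step 3: locate the error. For a single error e at position i, S_ℓ = v_i·e·α_i^ℓ, so α_err = S_1/S_0.
  S_0^{−1} = 2^{−1} = 6 (mod 11), so α_err = 2·6 = 12 ≡ 1 = α_3. Error position i = 3.
  Consistency check: S_2/S_1 = 2·6 = 12 ≡ 1 = α_err ✓ (single-error assumption holds).
Step 4: error magnitude e = S_0/v_3 = S_0·∏_{j≠3}(α_3 − α_j) = 2·3 = 6 ≡ 6 (mod 11).
Step 5: correct position 3: c_3 = r_3 − e = 8 − 6 ≡ 2 (mod 11). Hence c = [7, 1, 2, 5, 4].
  Check: interpolating c through the α_i gives m(x) = 3 + 10·x (degree < 2) with m(α_i) = c_i for every i, so c is indeed a codeword.


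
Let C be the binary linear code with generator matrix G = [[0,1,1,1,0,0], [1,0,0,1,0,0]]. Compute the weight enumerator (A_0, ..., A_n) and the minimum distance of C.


Weight distribution: A_0 = 1, A_2 = 1, A_3 = 2. Minimum distance d = 2.

Enumerate all 2^2 = 4 messages m ∈ F_2^2.
For each, compute codeword c = mG in F_2^6, then tally its weight.
  m = 00 → c = 000000, weight = 0.
  m = 10 → c = 011100, weight = 3.
  m = 01 → c = 100100, weight = 2.
  m = 11 → c = 111000, weight = 3.
Tally weights:
  weight 0: 1 codewords.
  weight 2: 1 codewords.
  weight 3: 2 codewords.
Minimum distance d = smallest w > 0 with A_w > 0 = 2.
Sanity: Σ A_w = 4 = 2^2 = 4 ✓.


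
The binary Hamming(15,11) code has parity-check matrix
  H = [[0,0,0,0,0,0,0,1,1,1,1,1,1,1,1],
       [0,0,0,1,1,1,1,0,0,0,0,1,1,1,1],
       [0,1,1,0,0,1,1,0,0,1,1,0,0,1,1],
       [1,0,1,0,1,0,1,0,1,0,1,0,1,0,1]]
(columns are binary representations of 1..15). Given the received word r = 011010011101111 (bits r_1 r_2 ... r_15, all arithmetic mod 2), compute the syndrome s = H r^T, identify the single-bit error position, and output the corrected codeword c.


s = (1, 1, 1, 1)^T, error position = 15, corrected codeword c = 011010011101110

Compute s = H r^T mod 2 one row at a time:
  s_1 = 1 + 1 + 1 + 0 + 1 + 1 + 1 + 1 = 7 ≡ 1 (mod 2).
  s_2 = 0 + 1 + 0 + 0 + 1 + 1 + 1 + 1 = 5 ≡ 1 (mod 2).
  s_3 = 1 + 1 + 0 + 0 + 1 + 0 + 1 + 1 = 5 ≡ 1 (mod 2).
  s_4 = 0 + 1 + 1 + 0 + 1 + 0 + 1 + 1 = 5 ≡ 1 (mod 2).
s = (1, 1, 1, 1)^T — this equals column 15 of H (binary 1111), so error is at position 15.
Correct: flip bit 15 of r = 011010011101111 to get c = 011010011101110.


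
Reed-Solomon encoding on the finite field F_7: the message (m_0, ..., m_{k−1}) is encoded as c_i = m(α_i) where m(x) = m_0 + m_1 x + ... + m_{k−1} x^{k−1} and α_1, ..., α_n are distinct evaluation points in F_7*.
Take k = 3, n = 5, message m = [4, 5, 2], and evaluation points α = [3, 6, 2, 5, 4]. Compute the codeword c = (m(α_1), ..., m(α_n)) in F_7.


c = [2, 1, 1, 2, 0]

Message polynomial: m(x) = 4 + 5·x + 2·x^2 (mod 7).
For each evaluation point α_i, compute m(α_i) mod 7:
  α_1 = 3: Horner steps 2 → 4 → 2, so m(3) = 2.
  α_2 = 6: Horner steps 2 → 3 → 1, so m(6) = 1.
  α_3 = 2: Horner steps 2 → 2 → 1, so m(2) = 1.
  α_4 = 5: Horner steps 2 → 1 → 2, so m(5) = 2.
  α_5 = 4: Horner steps 2 → 6 → 0, so m(4) = 0.
Codeword c = [2, 1, 1, 2, 0] ∈ F_7^5.


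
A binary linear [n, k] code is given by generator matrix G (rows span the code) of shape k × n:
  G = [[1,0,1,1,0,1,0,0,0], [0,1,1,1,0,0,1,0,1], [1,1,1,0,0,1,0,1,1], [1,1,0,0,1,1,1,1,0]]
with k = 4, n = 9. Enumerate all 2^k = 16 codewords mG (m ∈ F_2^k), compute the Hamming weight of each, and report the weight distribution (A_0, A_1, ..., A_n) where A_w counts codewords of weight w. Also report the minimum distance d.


Weight distribution: A_0 = 1, A_3 = 3, A_4 = 3, A_5 = 4, A_6 = 4, A_7 = 1. Minimum distance d = 3.

Enumerate all 2^4 = 16 messages m ∈ F_2^4.
For each, compute codeword c = mG in F_2^9, then tally its weight.
  m = 0000 → c = 000000000, weight = 0.
  m = 1000 → c = 101101000, weight = 4.
  m = 0100 → c = 011100101, weight = 5.
  m = 1100 → c = 110001101, weight = 5.
  m = 0010 → c = 111001011, weight = 6.
  m = 1010 → c = 010100011, weight = 4.
  m = 0110 → c = 100101110, weight = 5.
  m = 1110 → c = 001000110, weight = 3.
  m = 0001 → c = 110011110, weight = 6.
  m = 1001 → c = 011110110, weight = 6.
  m = 0101 → c = 101111011, weight = 7.
  m = 1101 → c = 000010011, weight = 3.
  m = 0011 → c = 001010101, weight = 4.
  m = 1011 → c = 100111101, weight = 6.
  m = 0111 → c = 010110000, weight = 3.
  m = 1111 → c = 111011000, weight = 5.
Tally weights:
  weight 0: 1 codewords.
  weight 3: 3 codewords.
  weight 4: 3 codewords.
  weight 5: 4 codewords.
  weight 6: 4 codewords.
  weight 7: 1 codewords.
Minimum distance d = smallest w > 0 with A_w > 0 = 3.
Sanity: Σ A_w = 16 = 2^4 = 16 ✓.


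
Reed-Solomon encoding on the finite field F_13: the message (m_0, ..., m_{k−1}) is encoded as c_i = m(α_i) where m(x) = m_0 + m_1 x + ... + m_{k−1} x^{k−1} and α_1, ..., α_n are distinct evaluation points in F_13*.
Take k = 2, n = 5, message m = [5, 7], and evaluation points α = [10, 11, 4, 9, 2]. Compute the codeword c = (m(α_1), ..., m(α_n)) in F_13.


c = [10, 4, 7, 3, 6]

Message polynomial: m(x) = 5 + 7·x (mod 13).
For each evaluation point α_i, compute m(α_i) mod 13:
  α_1 = 10: Horner steps 7 → 10, so m(10) = 10.
  α_2 = 11: Horner steps 7 → 4, so m(11) = 4.
  α_3 = 4: Horner steps 7 → 7, so m(4) = 7.
  α_4 = 9: Horner steps 7 → 3, so m(9) = 3.
  α_5 = 2: Horner steps 7 → 6, so m(2) = 6.
Codeword c = [10, 4, 7, 3, 6] ∈ F_13^5.


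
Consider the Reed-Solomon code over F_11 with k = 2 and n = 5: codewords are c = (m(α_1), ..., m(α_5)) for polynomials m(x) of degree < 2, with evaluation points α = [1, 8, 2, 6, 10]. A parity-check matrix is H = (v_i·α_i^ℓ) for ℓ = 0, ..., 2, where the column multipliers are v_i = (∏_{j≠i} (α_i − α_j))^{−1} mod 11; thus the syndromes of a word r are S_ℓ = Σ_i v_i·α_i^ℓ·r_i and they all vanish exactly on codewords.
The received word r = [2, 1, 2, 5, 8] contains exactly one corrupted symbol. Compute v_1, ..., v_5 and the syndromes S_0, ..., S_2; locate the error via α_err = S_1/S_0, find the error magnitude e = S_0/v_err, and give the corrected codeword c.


S = (6, 6, 6), error at position 1, error magnitude e = 9, c = [4, 1, 2, 5, 8].

Step 1: column multipliers v_i = (∏_{j≠i}(α_i − α_j))^{−1} mod 11.
  i = 1 (α = 1): (1−8)(1−2)(1−6)(1−10) = (−7)·(−1)·(−5)·(−9) = 315 ≡ 7, so v_1 = 7^{−1} = 8 (mod 11).
  i = 2 (α = 8): (8−1)(8−2)(8−6)(8−10) = 7·6·2·(−2) = −168 ≡ 8, so v_2 = 8^{−1} = 7 (mod 11).
  i = 3 (α = 2): (2−1)(2−8)(2−6)(2−10) = 1·(−6)·(−4)·(−8) = −192 ≡ 6, so v_3 = 6^{−1} = 2 (mod 11).
  i = 4 (α = 6): (6−1)(6−8)(6−2)(6−10) = 5·(−2)·4·(−4) = 160 ≡ 6, so v_4 = 6^{−1} = 2 (mod 11).
  i = 5 (α = 10): (10−1)(10−8)(10−2)(10−6) = 9·2·8·4 = 576 ≡ 4, so v_5 = 4^{−1} = 3 (mod 11).
  v = [8, 7, 2, 2, 3].
Step 2: syndromes of r = [2, 1, 2, 5, 8] (all sums mod 11).
  S_0 = Σ v_i r_i = 8·2 + 7·1 + 2·2 + 2·5 + 3·8 = 61 ≡ 6.
  S_1 = Σ v_i α_i r_i = 8·1·2 + 7·8·1 + 2·2·2 + 2·6·5 + 3·10·8 = 380 ≡ 6.
  α_i^2 mod 11 = [1, 9, 4, 3, 1].
  S_2 = Σ v_i α_i^2 r_i = 8·1·2 + 7·9·1 + 2·4·2 + 2·3·5 + 3·1·8 = 149 ≡ 6.
  S = (6, 6, 6) ≠ 0, so r is not a codeword (an error is present).
Step 3: locate the error. For a single error e at position i, S_ℓ = v_i·e·α_i^ℓ, so α_err = S_1/S_0.
  S_0^{−1} = 6^{−1} = 2 (mod 11), so α_err = 6·2 = 12 ≡ 1 = α_1. Error position i = 1.
  Consistency check: S_2/S_1 = 6·2 = 12 ≡ 1 = α_err ✓ (single-error assumption holds).
Step 4: error magnitude e = S_0/v_1 = S_0·∏_{j≠1}(α_1 − α_j) = 6·7 = 42 ≡ 9 (mod 11).
Step 5: correct position 1: c_1 = r_1 − e = 2 − 9 ≡ 4 (mod 11). Hence c = [4, 1, 2, 5, 8].
  Check: interpolating c through the α_i gives m(x) = 6 + 9·x (degree < 2) with m(α_i) = c_i for every i, so c is indeed a codeword.


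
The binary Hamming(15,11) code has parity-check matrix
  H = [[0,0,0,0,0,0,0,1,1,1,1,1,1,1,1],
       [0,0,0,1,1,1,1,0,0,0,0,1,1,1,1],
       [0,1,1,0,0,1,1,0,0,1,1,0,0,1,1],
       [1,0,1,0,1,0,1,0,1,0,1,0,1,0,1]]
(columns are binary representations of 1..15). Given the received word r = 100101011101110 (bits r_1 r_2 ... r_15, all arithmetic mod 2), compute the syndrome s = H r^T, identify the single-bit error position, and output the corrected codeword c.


s = (0, 1, 1, 1)^T, error position = 7, corrected codeword c = 100101111101110

Compute s = H r^T mod 2 one row at a time:
  s_1 = 1 + 1 + 1 + 0 + 1 + 1 + 1 + 0 = 6 ≡ 0 (mod 2).
  s_2 = 1 + 0 + 1 + 0 + 1 + 1 + 1 + 0 = 5 ≡ 1 (mod 2).
  s_3 = 0 + 0 + 1 + 0 + 1 + 0 + 1 + 0 = 3 ≡ 1 (mod 2).
  s_4 = 1 + 0 + 0 + 0 + 1 + 0 + 1 + 0 = 3 ≡ 1 (mod 2).
s = (0, 1, 1, 1)^T — this equals column 7 of H (binary 0111), so error is at position 7.
Correct: flip bit 7 of r = 100101011101110 to get c = 100101111101110.


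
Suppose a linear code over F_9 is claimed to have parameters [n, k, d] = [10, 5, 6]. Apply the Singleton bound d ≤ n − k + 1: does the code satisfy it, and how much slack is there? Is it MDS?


Singleton RHS = n − k + 1 = 6, slack = 0, bound satisfied, MDS.

Singleton bound: d ≤ n − k + 1.
Here n = 10, k = 5, so n − k + 1 = 6.
Given d = 6, check d ≤ 6: YES.
Slack = (n − k + 1) − d = 0.
The code is MDS (slack = 0).
Description: the claimed parameters are [10, 5, 6]_9; such a code would be MDS (meets Singleton bound).


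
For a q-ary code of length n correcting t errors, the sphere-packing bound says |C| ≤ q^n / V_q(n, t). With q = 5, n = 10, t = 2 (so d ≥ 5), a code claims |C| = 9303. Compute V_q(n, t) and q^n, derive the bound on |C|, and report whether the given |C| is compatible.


V_q(n, t) = 761, q^n = 9765625, Hamming bound = 12832, |C| = 9303 ≤ bound (satisfied).

Step 1: Compute V_q(n, t) = Σ_{j=0}^2 C(n, j) (q−1)^j.
  j = 0: C(10,0)·(4)^0 = 1·1 = 1.
  j = 1: C(10,1)·(4)^1 = 10·4 = 40.
  j = 2: C(10,2)·(4)^2 = 45·16 = 720.
  V_q(n, t) = 1 + 40 + 720 = 761.
Step 2: q^n = 5^10 = 9765625.
Step 3: Hamming bound ⌊q^n / V_q(n,t)⌋ = ⌊9765625/761⌋ = 12832.
Step 4: Compare |C| = 9303 to 12832: satisfied.
The claimed |C| lies below the Hamming bound.


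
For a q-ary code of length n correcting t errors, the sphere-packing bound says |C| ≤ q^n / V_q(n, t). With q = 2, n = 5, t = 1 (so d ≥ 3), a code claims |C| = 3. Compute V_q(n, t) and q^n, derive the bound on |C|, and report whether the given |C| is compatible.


V_q(n, t) = 6, q^n = 32, Hamming bound = 5, |C| = 3 ≤ bound (satisfied).

Step 1: Compute V_q(n, t) = Σ_{j=0}^1 C(n, j) (q−1)^j.
  j = 0: C(5,0)·(1)^0 = 1·1 = 1.
  j = 1: C(5,1)·(1)^1 = 5·1 = 5.
  V_q(n, t) = 1 + 5 = 6.
Step 2: q^n = 2^5 = 32.
Step 3: Hamming bound ⌊q^n / V_q(n,t)⌋ = ⌊32/6⌋ = 5.
Step 4: Compare |C| = 3 to 5: satisfied.
The claimed |C| lies below the Hamming bound.


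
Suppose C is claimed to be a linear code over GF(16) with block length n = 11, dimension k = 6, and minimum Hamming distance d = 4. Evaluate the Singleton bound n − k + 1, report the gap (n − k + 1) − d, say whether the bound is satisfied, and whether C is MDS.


Singleton RHS = n − k + 1 = 6, slack = 2, bound satisfied, not MDS.

Singleton bound: d ≤ n − k + 1.
Here n = 11, k = 6, so n − k + 1 = 6.
Given d = 4, check d ≤ 6: YES.
Slack = (n − k + 1) − d = 2.
The code is NOT MDS (slack = 2 > 0).
Description: the claimed parameters are [11, 6, 4]_16; such a code would be non-MDS.


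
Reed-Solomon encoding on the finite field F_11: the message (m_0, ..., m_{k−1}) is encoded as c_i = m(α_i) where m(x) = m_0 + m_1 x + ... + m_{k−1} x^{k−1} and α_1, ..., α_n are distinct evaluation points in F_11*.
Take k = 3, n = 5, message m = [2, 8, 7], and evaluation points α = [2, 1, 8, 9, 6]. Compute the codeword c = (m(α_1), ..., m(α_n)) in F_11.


c = [2, 6, 8, 3, 5]

Message polynomial: m(x) = 2 + 8·x + 7·x^2 (mod 11).
For each evaluation point α_i, compute m(α_i) mod 11:
  α_1 = 2: Horner steps 7 → 0 → 2, so m(2) = 2.
  α_2 = 1: Horner steps 7 → 4 → 6, so m(1) = 6.
  α_3 = 8: Horner steps 7 → 9 → 8, so m(8) = 8.
  α_4 = 9: Horner steps 7 → 5 → 3, so m(9) = 3.
  α_5 = 6: Horner steps 7 → 6 → 5, so m(6) = 5.
Codeword c = [2, 6, 8, 3, 5] ∈ F_11^5.


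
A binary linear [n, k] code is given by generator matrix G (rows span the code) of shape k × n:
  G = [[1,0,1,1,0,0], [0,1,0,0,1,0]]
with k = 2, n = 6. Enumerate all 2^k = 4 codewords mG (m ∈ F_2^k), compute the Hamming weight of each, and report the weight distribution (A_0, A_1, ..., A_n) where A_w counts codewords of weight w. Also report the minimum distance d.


Weight distribution: A_0 = 1, A_2 = 1, A_3 = 1, A_5 = 1. Minimum distance d = 2.

Enumerate all 2^2 = 4 messages m ∈ F_2^2.
For each, compute codeword c = mG in F_2^6, then tally its weight.
  m = 00 → c = 000000, weight = 0.
  m = 10 → c = 101100, weight = 3.
  m = 01 → c = 010010, weight = 2.
  m = 11 → c = 111110, weight = 5.
Tally weights:
  weight 0: 1 codewords.
  weight 2: 1 codewords.
  weight 3: 1 codewords.
  weight 5: 1 codewords.
Minimum distance d = smallest w > 0 with A_w > 0 = 2.
Sanity: Σ A_w = 4 = 2^2 = 4 ✓.


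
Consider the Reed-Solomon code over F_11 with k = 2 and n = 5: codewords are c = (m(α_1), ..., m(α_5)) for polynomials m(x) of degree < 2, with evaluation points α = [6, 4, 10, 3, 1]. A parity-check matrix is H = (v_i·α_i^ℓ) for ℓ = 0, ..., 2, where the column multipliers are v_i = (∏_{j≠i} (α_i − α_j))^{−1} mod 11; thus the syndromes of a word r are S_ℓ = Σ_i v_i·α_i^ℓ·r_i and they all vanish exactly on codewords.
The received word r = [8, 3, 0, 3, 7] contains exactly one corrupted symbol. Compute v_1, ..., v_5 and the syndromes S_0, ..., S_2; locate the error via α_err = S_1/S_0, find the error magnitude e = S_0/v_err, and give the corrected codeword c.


S = (8, 10, 7), error at position 2, error magnitude e = 2, c = [8, 1, 0, 3, 7].

Step 1: column multipliers v_i = (∏_{j≠i}(α_i − α_j))^{−1} mod 11.
  i = 1 (α = 6): (6−4)(6−10)(6−3)(6−1) = 2·(−4)·3·5 = −120 ≡ 1, so v_1 = 1^{−1} = 1 (mod 11).
  i = 2 (α = 4): (4−6)(4−10)(4−3)(4−1) = (−2)·(−6)·1·3 = 36 ≡ 3, so v_2 = 3^{−1} = 4 (mod 11).
  i = 3 (α = 10): (10−6)(10−4)(10−3)(10−1) = 4·6·7·9 = 1512 ≡ 5, so v_3 = 5^{−1} = 9 (mod 11).
  i = 4 (α = 3): (3−6)(3−4)(3−10)(3−1) = (−3)·(−1)·(−7)·2 = −42 ≡ 2, so v_4 = 2^{−1} = 6 (mod 11).
  i = 5 (α = 1): (1−6)(1−4)(1−10)(1−3) = (−5)·(−3)·(−9)·(−2) = 270 ≡ 6, so v_5 = 6^{−1} = 2 (mod 11).
  v = [1, 4, 9, 6, 2].
Step 2: syndromes of r = [8, 3, 0, 3, 7] (all sums mod 11).
  S_0 = Σ v_i r_i = 1·8 + 4·3 + 9·0 + 6·3 + 2·7 = 52 ≡ 8.
  S_1 = Σ v_i α_i r_i = 1·6·8 + 4·4·3 + 9·10·0 + 6·3·3 + 2·1·7 = 164 ≡ 10.
  α_i^2 mod 11 = [3, 5, 1, 9, 1].
  S_2 = Σ v_i α_i^2 r_i = 1·3·8 + 4·5·3 + 9·1·0 + 6·9·3 + 2·1·7 = 260 ≡ 7.
  S = (8, 10, 7) ≠ 0, so r is not a codeword (an error is present).
Step 3: locate the error. For a single error e at position i, S_ℓ = v_i·e·α_i^ℓ, so α_err = S_1/S_0.
  S_0^{−1} = 8^{−1} = 7 (mod 11), so α_err = 10·7 = 70 ≡ 4 = α_2. Error position i = 2.
  Consistency check: S_2/S_1 = 7·10 = 70 ≡ 4 = α_err ✓ (single-error assumption holds).
Step 4: error magnitude e = S_0/v_2 = S_0·∏_{j≠2}(α_2 − α_j) = 8·3 = 24 ≡ 2 (mod 11).
Step 5: correct position 2: c_2 = r_2 − e = 3 − 2 ≡ 1 (mod 11). Hence c = [8, 1, 0, 3, 7].
  Check: interpolating c through the α_i gives m(x) = 9 + 9·x (degree < 2) with m(α_i) = c_i for every i, so c is indeed a codeword.


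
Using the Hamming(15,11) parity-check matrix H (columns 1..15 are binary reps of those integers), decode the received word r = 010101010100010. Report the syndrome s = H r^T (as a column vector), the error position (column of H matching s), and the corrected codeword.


s = (1, 1, 0, 0)^T, error position = 12, corrected codeword c = 010101010101010

Compute s = H r^T mod 2 one row at a time:
  s_1 = 1 + 0 + 1 + 0 + 0 + 0 + 1 + 0 = 3 ≡ 1 (mod 2).
  s_2 = 1 + 0 + 1 + 0 + 0 + 0 + 1 + 0 = 3 ≡ 1 (mod 2).
  s_3 = 1 + 0 + 1 + 0 + 1 + 0 + 1 + 0 = 4 ≡ 0 (mod 2).
  s_4 = 0 + 0 + 0 + 0 + 0 + 0 + 0 + 0 = 0 ≡ 0 (mod 2).
s = (1, 1, 0, 0)^T — this equals column 12 of H (binary 1100), so error is at position 12.
Correct: flip bit 12 of r = 010101010100010 to get c = 010101010101010.


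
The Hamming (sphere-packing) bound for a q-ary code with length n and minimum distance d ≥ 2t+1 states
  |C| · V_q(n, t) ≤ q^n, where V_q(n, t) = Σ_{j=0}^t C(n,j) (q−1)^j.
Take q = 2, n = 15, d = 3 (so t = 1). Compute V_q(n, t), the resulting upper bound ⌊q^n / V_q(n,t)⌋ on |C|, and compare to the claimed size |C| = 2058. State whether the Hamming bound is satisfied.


V_q(n, t) = 16, q^n = 32768, Hamming bound = 2048, |C| = 2058 > bound (violated).

Step 1: Compute V_q(n, t) = Σ_{j=0}^1 C(n, j) (q−1)^j.
  j = 0: C(15,0)·(1)^0 = 1·1 = 1.
  j = 1: C(15,1)·(1)^1 = 15·1 = 15.
  V_q(n, t) = 1 + 15 = 16.
Step 2: q^n = 2^15 = 32768.
Step 3: Hamming bound ⌊q^n / V_q(n,t)⌋ = ⌊32768/16⌋ = 2048.
Step 4: Compare |C| = 2058 to 2048: violated.
The claimed |C| lies above the Hamming bound, so no 2-ary code of length 15 with d ≥ 3 can have 2058 codewords.


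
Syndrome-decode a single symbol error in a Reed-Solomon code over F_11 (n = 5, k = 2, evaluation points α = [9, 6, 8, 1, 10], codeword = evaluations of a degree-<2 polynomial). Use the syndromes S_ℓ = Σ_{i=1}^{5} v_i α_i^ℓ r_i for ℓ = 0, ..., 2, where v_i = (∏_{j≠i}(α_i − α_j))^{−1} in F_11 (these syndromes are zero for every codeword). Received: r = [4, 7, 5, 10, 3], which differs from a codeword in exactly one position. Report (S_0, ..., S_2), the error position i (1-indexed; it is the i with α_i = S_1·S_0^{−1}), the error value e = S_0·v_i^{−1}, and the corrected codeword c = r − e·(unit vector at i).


S = (9, 9, 9), error at position 4, error magnitude e = 9, c = [4, 7, 5, 1, 3].

Step 1: column multipliers v_i = (∏_{j≠i}(α_i − α_j))^{−1} mod 11.
  i = 1 (α = 9): (9−6)(9−8)(9−1)(9−10) = 3·1·8·(−1) = −24 ≡ 9, so v_1 = 9^{−1} = 5 (mod 11).
  i = 2 (α = 6): (6−9)(6−8)(6−1)(6−10) = (−3)·(−2)·5·(−4) = −120 ≡ 1, so v_2 = 1^{−1} = 1 (mod 11).
  i = 3 (α = 8): (8−9)(8−6)(8−1)(8−10) = (−1)·2·7·(−2) = 28 ≡ 6, so v_3 = 6^{−1} = 2 (mod 11).
  i = 4 (α = 1): (1−9)(1−6)(1−8)(1−10) = (−8)·(−5)·(−7)·(−9) = 2520 ≡ 1, so v_4 = 1^{−1} = 1 (mod 11).
  i = 5 (α = 10): (10−9)(10−6)(10−8)(10−1) = 1·4·2·9 = 72 ≡ 6, so v_5 = 6^{−1} = 2 (mod 11).
  v = [5, 1, 2, 1, 2].
Step 2: syndromes of r = [4, 7, 5, 10, 3] (all sums mod 11).
  S_0 = Σ v_i r_i = 5·4 + 1·7 + 2·5 + 1·10 + 2·3 = 53 ≡ 9.
  S_1 = Σ v_i α_i r_i = 5·9·4 + 1·6·7 + 2·8·5 + 1·1·10 + 2·10·3 = 372 ≡ 9.
  α_i^2 mod 11 = [4, 3, 9, 1, 1].
  S_2 = Σ v_i α_i^2 r_i = 5·4·4 + 1·3·7 + 2·9·5 + 1·1·10 + 2·1·3 = 207 ≡ 9.
  S = (9, 9, 9) ≠ 0, so r is not a codeword (an error is present).
Step 3: locate the error. For a single error e at position i, S_ℓ = v_i·e·α_i^ℓ, so α_err = S_1/S_0.
  S_0^{−1} = 9^{−1} = 5 (mod 11), so α_err = 9·5 = 45 ≡ 1 = α_4. Error position i = 4.
  Consistency check: S_2/S_1 = 9·5 = 45 ≡ 1 = α_err ✓ (single-error assumption holds).
Step 4: error magnitude e = S_0/v_4 = S_0·∏_{j≠4}(α_4 − α_j) = 9·1 = 9 ≡ 9 (mod 11).
Step 5: correct position 4: c_4 = r_4 − e = 10 − 9 ≡ 1 (mod 11). Hence c = [4, 7, 5, 1, 3].
  Check: interpolating c through the α_i gives m(x) = 2 + 10·x (degree < 2) with m(α_i) = c_i for every i, so c is indeed a codeword.


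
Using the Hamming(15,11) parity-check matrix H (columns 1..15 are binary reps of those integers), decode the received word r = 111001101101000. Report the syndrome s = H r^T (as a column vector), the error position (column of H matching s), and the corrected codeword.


s = (1, 1, 1, 0)^T, error position = 14, corrected codeword c = 111001101101010

Compute s = H r^T mod 2 one row at a time:
  s_1 = 0 + 1 + 1 + 0 + 1 + 0 + 0 + 0 = 3 ≡ 1 (mod 2).
  s_2 = 0 + 0 + 1 + 1 + 1 + 0 + 0 + 0 = 3 ≡ 1 (mod 2).
  s_3 = 1 + 1 + 1 + 1 + 1 + 0 + 0 + 0 = 5 ≡ 1 (mod 2).
  s_4 = 1 + 1 + 0 + 1 + 1 + 0 + 0 + 0 = 4 ≡ 0 (mod 2).
s = (1, 1, 1, 0)^T — this equals column 14 of H (binary 1110), so error is at position 14.
Correct: flip bit 14 of r = 111001101101000 to get c = 111001101101010.


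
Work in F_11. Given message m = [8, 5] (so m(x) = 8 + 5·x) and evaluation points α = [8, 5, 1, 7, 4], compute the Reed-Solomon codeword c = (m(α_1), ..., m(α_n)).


c = [4, 0, 2, 10, 6]

Message polynomial: m(x) = 8 + 5·x (mod 11).
For each evaluation point α_i, compute m(α_i) mod 11:
  α_1 = 8: Horner steps 5 → 4, so m(8) = 4.
  α_2 = 5: Horner steps 5 → 0, so m(5) = 0.
  α_3 = 1: Horner steps 5 → 2, so m(1) = 2.
  α_4 = 7: Horner steps 5 → 10, so m(7) = 10.
  α_5 = 4: Horner steps 5 → 6, so m(4) = 6.
Codeword c = [4, 0, 2, 10, 6] ∈ F_11^5.


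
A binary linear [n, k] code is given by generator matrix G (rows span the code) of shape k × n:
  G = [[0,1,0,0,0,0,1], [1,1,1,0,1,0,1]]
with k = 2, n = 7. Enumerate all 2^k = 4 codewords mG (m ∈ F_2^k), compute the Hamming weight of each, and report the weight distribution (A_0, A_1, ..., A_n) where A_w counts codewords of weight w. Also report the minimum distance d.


Weight distribution: A_0 = 1, A_2 = 1, A_3 = 1, A_5 = 1. Minimum distance d = 2.

Enumerate all 2^2 = 4 messages m ∈ F_2^2.
For each, compute codeword c = mG in F_2^7, then tally its weight.
  m = 00 → c = 0000000, weight = 0.
  m = 10 → c = 0100001, weight = 2.
  m = 01 → c = 1110101, weight = 5.
  m = 11 → c = 1010100, weight = 3.
Tally weights:
  weight 0: 1 codewords.
  weight 2: 1 codewords.
  weight 3: 1 codewords.
  weight 5: 1 codewords.
Minimum distance d = smallest w > 0 with A_w > 0 = 2.
Sanity: Σ A_w = 4 = 2^2 = 4 ✓.


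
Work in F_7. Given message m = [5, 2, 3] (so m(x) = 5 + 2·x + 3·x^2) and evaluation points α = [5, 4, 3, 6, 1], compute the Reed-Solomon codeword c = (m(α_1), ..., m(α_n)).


c = [6, 5, 3, 6, 3]

Message polynomial: m(x) = 5 + 2·x + 3·x^2 (mod 7).
For each evaluation point α_i, compute m(α_i) mod 7:
  α_1 = 5: Horner steps 3 → 3 → 6, so m(5) = 6.
  α_2 = 4: Horner steps 3 → 0 → 5, so m(4) = 5.
  α_3 = 3: Horner steps 3 → 4 → 3, so m(3) = 3.
  α_4 = 6: Horner steps 3 → 6 → 6, so m(6) = 6.
  α_5 = 1: Horner steps 3 → 5 → 3, so m(1) = 3.
Codeword c = [6, 5, 3, 6, 3] ∈ F_7^5.


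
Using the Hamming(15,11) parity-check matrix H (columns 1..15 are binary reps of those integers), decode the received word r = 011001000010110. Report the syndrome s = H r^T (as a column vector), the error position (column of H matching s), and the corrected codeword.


s = (1, 1, 1, 1)^T, error position = 15, corrected codeword c = 011001000010111

Compute s = H r^T mod 2 one row at a time:
  s_1 = 0 + 0 + 0 + 1 + 0 + 1 + 1 + 0 = 3 ≡ 1 (mod 2).
  s_2 = 0 + 0 + 1 + 0 + 0 + 1 + 1 + 0 = 3 ≡ 1 (mod 2).
  s_3 = 1 + 1 + 1 + 0 + 0 + 1 + 1 + 0 = 5 ≡ 1 (mod 2).
  s_4 = 0 + 1 + 0 + 0 + 0 + 1 + 1 + 0 = 3 ≡ 1 (mod 2).
s = (1, 1, 1, 1)^T — this equals column 15 of H (binary 1111), so error is at position 15.
Correct: flip bit 15 of r = 011001000010110 to get c = 011001000010111.


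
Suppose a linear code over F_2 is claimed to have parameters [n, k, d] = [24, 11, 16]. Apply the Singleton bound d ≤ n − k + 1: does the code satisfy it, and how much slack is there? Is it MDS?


Singleton RHS = n − k + 1 = 14, slack = -2, bound violated (no such code; not MDS).

Singleton bound: d ≤ n − k + 1.
Here n = 24, k = 11, so n − k + 1 = 14.
Given d = 16, check d ≤ 14: NO.
Slack = (n − k + 1) − d = -2.
The slack is negative: d = 16 exceeds n − k + 1 = 14 by 2, so the Singleton bound is violated and no linear [24, 11, 16]_2 code can exist. In particular it is not MDS (MDS requires d = n − k + 1 exactly).
Description: the claimed parameters are [24, 11, 16]_2; such a code would be impossible (violates the Singleton bound).


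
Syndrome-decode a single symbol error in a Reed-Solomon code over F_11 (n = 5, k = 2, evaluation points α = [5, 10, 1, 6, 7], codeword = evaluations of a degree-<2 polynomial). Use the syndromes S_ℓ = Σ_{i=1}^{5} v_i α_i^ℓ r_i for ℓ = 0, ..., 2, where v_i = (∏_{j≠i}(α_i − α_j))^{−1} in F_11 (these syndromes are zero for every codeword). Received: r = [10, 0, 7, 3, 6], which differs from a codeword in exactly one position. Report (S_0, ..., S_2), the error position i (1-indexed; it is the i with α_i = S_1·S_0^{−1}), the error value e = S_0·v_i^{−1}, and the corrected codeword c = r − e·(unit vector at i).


S = (8, 4, 2), error at position 4, error magnitude e = 6, c = [10, 0, 7, 8, 6].

Step 1: column multipliers v_i = (∏_{j≠i}(α_i − α_j))^{−1} mod 11.
  i = 1 (α = 5): (5−10)(5−1)(5−6)(5−7) = (−5)·4·(−1)·(−2) = −40 ≡ 4, so v_1 = 4^{−1} = 3 (mod 11).
  i = 2 (α = 10): (10−5)(10−1)(10−6)(10−7) = 5·9·4·3 = 540 ≡ 1, so v_2 = 1^{−1} = 1 (mod 11).
  i = 3 (α = 1): (1−5)(1−10)(1−6)(1−7) = (−4)·(−9)·(−5)·(−6) = 1080 ≡ 2, so v_3 = 2^{−1} = 6 (mod 11).
  i = 4 (α = 6): (6−5)(6−10)(6−1)(6−7) = 1·(−4)·5·(−1) = 20 ≡ 9, so v_4 = 9^{−1} = 5 (mod 11).
  i = 5 (α = 7): (7−5)(7−10)(7−1)(7−6) = 2·(−3)·6·1 = −36 ≡ 8, so v_5 = 8^{−1} = 7 (mod 11).
  v = [3, 1, 6, 5, 7].
Step 2: syndromes of r = [10, 0, 7, 3, 6] (all sums mod 11).
  S_0 = Σ v_i r_i = 3·10 + 1·0 + 6·7 + 5·3 + 7·6 = 129 ≡ 8.
  S_1 = Σ v_i α_i r_i = 3·5·10 + 1·10·0 + 6·1·7 + 5·6·3 + 7·7·6 = 576 ≡ 4.
  α_i^2 mod 11 = [3, 1, 1, 3, 5].
  S_2 = Σ v_i α_i^2 r_i = 3·3·10 + 1·1·0 + 6·1·7 + 5·3·3 + 7·5·6 = 387 ≡ 2.
  S = (8, 4, 2) ≠ 0, so r is not a codeword (an error is present).
Step 3: locate the error. For a single error e at position i, S_ℓ = v_i·e·α_i^ℓ, so α_err = S_1/S_0.
  S_0^{−1} = 8^{−1} = 7 (mod 11), so α_err = 4·7 = 28 ≡ 6 = α_4. Error position i = 4.
  Consistency check: S_2/S_1 = 2·3 = 6 ≡ 6 = α_err ✓ (single-error assumption holds).
Step 4: error magnitude e = S_0/v_4 = S_0·∏_{j≠4}(α_4 − α_j) = 8·9 = 72 ≡ 6 (mod 11).
Step 5: correct position 4: c_4 = r_4 − e = 3 − 6 ≡ 8 (mod 11). Hence c = [10, 0, 7, 8, 6].
  Check: interpolating c through the α_i gives m(x) = 9 + 9·x (degree < 2) with m(α_i) = c_i for every i, so c is indeed a codeword.


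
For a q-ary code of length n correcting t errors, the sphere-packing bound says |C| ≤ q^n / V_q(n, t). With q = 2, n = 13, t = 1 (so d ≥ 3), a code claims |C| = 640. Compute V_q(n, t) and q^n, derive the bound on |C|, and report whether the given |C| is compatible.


V_q(n, t) = 14, q^n = 8192, Hamming bound = 585, |C| = 640 > bound (violated).

Step 1: Compute V_q(n, t) = Σ_{j=0}^1 C(n, j) (q−1)^j.
  j = 0: C(13,0)·(1)^0 = 1·1 = 1.
  j = 1: C(13,1)·(1)^1 = 13·1 = 13.
  V_q(n, t) = 1 + 13 = 14.
Step 2: q^n = 2^13 = 8192.
Step 3: Hamming bound ⌊q^n / V_q(n,t)⌋ = ⌊8192/14⌋ = 585.
Step 4: Compare |C| = 640 to 585: violated.
The claimed |C| lies above the Hamming bound, so no 2-ary code of length 13 with d ≥ 3 can have 640 codewords.


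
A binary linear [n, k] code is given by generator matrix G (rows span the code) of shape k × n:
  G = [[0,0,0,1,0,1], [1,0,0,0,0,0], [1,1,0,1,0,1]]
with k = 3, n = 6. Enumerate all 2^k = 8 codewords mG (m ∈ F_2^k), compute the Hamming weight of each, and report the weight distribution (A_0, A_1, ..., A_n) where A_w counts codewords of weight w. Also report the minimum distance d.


Weight distribution: A_0 = 1, A_1 = 2, A_2 = 2, A_3 = 2, A_4 = 1. Minimum distance d = 1.

Enumerate all 2^3 = 8 messages m ∈ F_2^3.
For each, compute codeword c = mG in F_2^6, then tally its weight.
  m = 000 → c = 000000, weight = 0.
  m = 100 → c = 000101, weight = 2.
  m = 010 → c = 100000, weight = 1.
  m = 110 → c = 100101, weight = 3.
  m = 001 → c = 110101, weight = 4.
  m = 101 → c = 110000, weight = 2.
  m = 011 → c = 010101, weight = 3.
  m = 111 → c = 010000, weight = 1.
Tally weights:
  weight 0: 1 codewords.
  weight 1: 2 codewords.
  weight 2: 2 codewords.
  weight 3: 2 codewords.
  weight 4: 1 codewords.
Minimum distance d = smallest w > 0 with A_w > 0 = 1.
Sanity: Σ A_w = 8 = 2^3 = 8 ✓.


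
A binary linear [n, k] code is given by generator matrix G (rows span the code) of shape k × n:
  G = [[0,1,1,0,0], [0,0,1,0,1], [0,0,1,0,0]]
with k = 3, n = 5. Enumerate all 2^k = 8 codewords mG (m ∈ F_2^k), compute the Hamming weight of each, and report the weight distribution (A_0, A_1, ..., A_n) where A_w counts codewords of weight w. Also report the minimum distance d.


Weight distribution: A_0 = 1, A_1 = 3, A_2 = 3, A_3 = 1. Minimum distance d = 1.

Enumerate all 2^3 = 8 messages m ∈ F_2^3.
For each, compute codeword c = mG in F_2^5, then tally its weight.
  m = 000 → c = 00000, weight = 0.
  m = 100 → c = 01100, weight = 2.
  m = 010 → c = 00101, weight = 2.
  m = 110 → c = 01001, weight = 2.
  m = 001 → c = 00100, weight = 1.
  m = 101 → c = 01000, weight = 1.
  m = 011 → c = 00001, weight = 1.
  m = 111 → c = 01101, weight = 3.
Tally weights:
  weight 0: 1 codewords.
  weight 1: 3 codewords.
  weight 2: 3 codewords.
  weight 3: 1 codewords.
Minimum distance d = smallest w > 0 with A_w > 0 = 1.
Sanity: Σ A_w = 8 = 2^3 = 8 ✓.


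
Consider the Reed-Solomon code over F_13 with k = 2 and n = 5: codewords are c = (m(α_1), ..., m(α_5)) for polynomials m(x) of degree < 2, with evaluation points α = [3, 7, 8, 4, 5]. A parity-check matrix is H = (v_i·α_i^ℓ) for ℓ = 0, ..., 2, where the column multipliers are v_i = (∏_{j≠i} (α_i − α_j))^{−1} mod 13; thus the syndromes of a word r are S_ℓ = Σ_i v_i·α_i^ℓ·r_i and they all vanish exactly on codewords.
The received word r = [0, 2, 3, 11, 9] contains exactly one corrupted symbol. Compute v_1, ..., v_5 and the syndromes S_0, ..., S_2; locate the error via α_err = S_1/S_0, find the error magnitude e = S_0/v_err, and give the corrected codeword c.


S = (5, 9, 11), error at position 2, error magnitude e = 10, c = [0, 5, 3, 11, 9].

Step 1: column multipliers v_i = (∏_{j≠i}(α_i − α_j))^{−1} mod 13.
  i = 1 (α = 3): (3−7)(3−8)(3−4)(3−5) = (−4)·(−5)·(−1)·(−2) = 40 ≡ 1, so v_1 = 1^{−1} = 1 (mod 13).
  i = 2 (α = 7): (7−3)(7−8)(7−4)(7−5) = 4·(−1)·3·2 = −24 ≡ 2, so v_2 = 2^{−1} = 7 (mod 13).
  i = 3 (α = 8): (8−3)(8−7)(8−4)(8−5) = 5·1·4·3 = 60 ≡ 8, so v_3 = 8^{−1} = 5 (mod 13).
  i = 4 (α = 4): (4−3)(4−7)(4−8)(4−5) = 1·(−3)·(−4)·(−1) = −12 ≡ 1, so v_4 = 1^{−1} = 1 (mod 13).
  i = 5 (α = 5): (5−3)(5−7)(5−8)(5−4) = 2·(−2)·(−3)·1 = 12 ≡ 12, so v_5 = 12^{−1} = 12 (mod 13).
  v = [1, 7, 5, 1, 12].
Step 2: syndromes of r = [0, 2, 3, 11, 9] (all sums mod 13).
  S_0 = Σ v_i r_i = 1·0 + 7·2 + 5·3 + 1·11 + 12·9 = 148 ≡ 5.
  S_1 = Σ v_i α_i r_i = 1·3·0 + 7·7·2 + 5·8·3 + 1·4·11 + 12·5·9 = 802 ≡ 9.
  α_i^2 mod 13 = [9, 10, 12, 3, 12].
  S_2 = Σ v_i α_i^2 r_i = 1·9·0 + 7·10·2 + 5·12·3 + 1·3·11 + 12·12·9 = 1649 ≡ 11.
  S = (5, 9, 11) ≠ 0, so r is not a codeword (an error is present).
Step 3: locate the error. For a single error e at position i, S_ℓ = v_i·e·α_i^ℓ, so α_err = S_1/S_0.
  S_0^{−1} = 5^{−1} = 8 (mod 13), so α_err = 9·8 = 72 ≡ 7 = α_2. Error position i = 2.
  Consistency check: S_2/S_1 = 11·3 = 33 ≡ 7 = α_err ✓ (single-error assumption holds).
Step 4: error magnitude e = S_0/v_2 = S_0·∏_{j≠2}(α_2 − α_j) = 5·2 = 10 ≡ 10 (mod 13).
Step 5: correct position 2: c_2 = r_2 − e = 2 − 10 ≡ 5 (mod 13). Hence c = [0, 5, 3, 11, 9].
  Check: interpolating c through the α_i gives m(x) = 6 + 11·x (degree < 2) with m(α_i) = c_i for every i, so c is indeed a codeword.
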